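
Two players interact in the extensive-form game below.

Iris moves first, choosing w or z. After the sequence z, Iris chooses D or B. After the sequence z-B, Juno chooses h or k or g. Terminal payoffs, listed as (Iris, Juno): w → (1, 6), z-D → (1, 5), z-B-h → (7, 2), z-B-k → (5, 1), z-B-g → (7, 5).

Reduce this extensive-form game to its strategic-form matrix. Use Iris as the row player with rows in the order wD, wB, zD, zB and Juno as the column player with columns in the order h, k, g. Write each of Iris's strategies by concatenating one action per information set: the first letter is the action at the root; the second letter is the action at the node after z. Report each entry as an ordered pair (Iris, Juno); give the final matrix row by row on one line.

wD: (1,6) (1,6) (1,6) | wB: (1,6) (1,6) (1,6) | zD: (1,5) (1,5) (1,5) | zB: (7,2) (5,1) (7,5)

            h        k        g
  wD    (1,6)    (1,6)    (1,6)
  wB    (1,6)    (1,6)    (1,6)
  zD    (1,5)    (1,5)    (1,5)
  zB    (7,2)    (5,1)    (7,5)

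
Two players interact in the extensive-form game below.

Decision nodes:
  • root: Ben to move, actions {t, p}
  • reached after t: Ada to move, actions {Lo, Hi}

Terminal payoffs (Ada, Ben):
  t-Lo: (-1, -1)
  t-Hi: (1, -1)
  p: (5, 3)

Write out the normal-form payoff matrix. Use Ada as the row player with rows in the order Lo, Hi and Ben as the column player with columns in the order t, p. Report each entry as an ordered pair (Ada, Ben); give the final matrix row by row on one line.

Lo: (-1,-1) (5,3) | Hi: (1,-1) (5,3)

            t        p
  Lo  (-1,-1)    (5,3)
  Hi   (1,-1)    (5,3)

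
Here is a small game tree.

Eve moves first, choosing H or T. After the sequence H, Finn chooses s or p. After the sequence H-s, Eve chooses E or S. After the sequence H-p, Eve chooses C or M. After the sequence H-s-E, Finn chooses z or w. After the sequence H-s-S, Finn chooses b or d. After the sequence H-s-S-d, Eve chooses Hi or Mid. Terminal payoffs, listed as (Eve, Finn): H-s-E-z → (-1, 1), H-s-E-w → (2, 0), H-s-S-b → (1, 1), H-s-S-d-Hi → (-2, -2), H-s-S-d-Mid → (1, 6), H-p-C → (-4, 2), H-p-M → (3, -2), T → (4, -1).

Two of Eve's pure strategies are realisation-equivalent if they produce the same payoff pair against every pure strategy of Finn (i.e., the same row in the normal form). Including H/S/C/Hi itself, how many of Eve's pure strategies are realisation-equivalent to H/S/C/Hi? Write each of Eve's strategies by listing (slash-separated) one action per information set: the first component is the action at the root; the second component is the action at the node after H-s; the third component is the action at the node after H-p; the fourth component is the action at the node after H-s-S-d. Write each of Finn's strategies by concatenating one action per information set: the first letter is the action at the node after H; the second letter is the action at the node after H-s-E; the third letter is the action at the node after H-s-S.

Row for H/S/C/Hi (columns szb, szd, swb, swd, pzb, pzd, pwb, pwd): (1,1) (-2,-2) (1,1) (-2,-2) (-4,2) (-4,2) (-4,2) (-4,2).
Every one of Eve's information sets is on the play path for some reply by Finn when Eve follows H/S/C/Hi.
Changing the action at any of them therefore changes at least one column, so only H/S/C/Hi itself gives this row.

1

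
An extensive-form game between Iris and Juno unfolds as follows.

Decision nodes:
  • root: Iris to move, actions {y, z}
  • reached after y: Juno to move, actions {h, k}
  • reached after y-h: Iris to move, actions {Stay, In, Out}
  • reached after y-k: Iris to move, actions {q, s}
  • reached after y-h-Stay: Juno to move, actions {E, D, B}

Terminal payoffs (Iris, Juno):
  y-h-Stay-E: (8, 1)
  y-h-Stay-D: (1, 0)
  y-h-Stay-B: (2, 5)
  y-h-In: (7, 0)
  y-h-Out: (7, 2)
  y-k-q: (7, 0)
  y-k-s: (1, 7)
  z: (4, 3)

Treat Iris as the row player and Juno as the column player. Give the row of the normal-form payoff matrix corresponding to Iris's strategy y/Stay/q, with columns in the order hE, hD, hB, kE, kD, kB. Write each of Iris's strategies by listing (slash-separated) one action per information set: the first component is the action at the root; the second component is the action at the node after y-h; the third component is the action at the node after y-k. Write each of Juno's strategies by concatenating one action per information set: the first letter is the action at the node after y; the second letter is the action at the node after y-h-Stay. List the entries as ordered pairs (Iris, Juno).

(8,1) (1,0) (2,5) (7,0) (7,0) (7,0)

vs hE: Iris plays y → Juno plays h at [y] → Iris plays Stay at [y-h] → Juno plays E at [y-h-Stay] → (8, 1)
vs hD: Iris plays y → Juno plays h at [y] → Iris plays Stay at [y-h] → Juno plays D at [y-h-Stay] → (1, 0)
vs hB: Iris plays y → Juno plays h at [y] → Iris plays Stay at [y-h] → Juno plays B at [y-h-Stay] → (2, 5)
vs kE: Iris plays y → Juno plays k at [y] → Iris plays q at [y-k] → (7, 0)
vs kD: Iris plays y → Juno plays k at [y] → Iris plays q at [y-k] → (7, 0)
vs kB: Iris plays y → Juno plays k at [y] → Iris plays q at [y-k] → (7, 0)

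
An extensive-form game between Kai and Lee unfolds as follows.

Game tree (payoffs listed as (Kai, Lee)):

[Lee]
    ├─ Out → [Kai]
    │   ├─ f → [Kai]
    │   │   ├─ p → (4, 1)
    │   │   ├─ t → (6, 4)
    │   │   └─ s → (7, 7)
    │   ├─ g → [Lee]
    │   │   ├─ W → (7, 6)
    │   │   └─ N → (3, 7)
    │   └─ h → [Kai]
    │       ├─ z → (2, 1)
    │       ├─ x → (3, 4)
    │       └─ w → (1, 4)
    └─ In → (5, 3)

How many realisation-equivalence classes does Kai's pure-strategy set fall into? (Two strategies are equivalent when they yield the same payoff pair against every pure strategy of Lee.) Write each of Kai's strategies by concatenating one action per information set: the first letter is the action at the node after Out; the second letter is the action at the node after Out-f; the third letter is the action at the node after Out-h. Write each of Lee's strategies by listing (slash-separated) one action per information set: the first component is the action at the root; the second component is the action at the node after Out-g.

7

Kai has 27 pure strategies: fpz, fpx, fpw, ftz, ftx, ftw, fsz, fsx, fsw, gpz, gpx, gpw, gtz, gtx, gtw, gsz, gsx, gsw, hpz, hpx, hpw, htz, htx, htw, hsz, hsx, hsw. Columns: Out/W, Out/N, In/W, In/N.
{fpz, fpx, fpw} → row (4,1) (4,1) (5,3) (5,3)
{ftz, ftx, ftw} → row (6,4) (6,4) (5,3) (5,3)
{fsz, fsx, fsw} → row (7,7) (7,7) (5,3) (5,3)
{gpz, gpx, gpw, gtz, gtx, gtw, gsz, gsx, gsw} → row (7,6) (3,7) (5,3) (5,3)
{hpz, htz, hsz} → row (2,1) (2,1) (5,3) (5,3)
{hpx, htx, hsx} → row (3,4) (3,4) (5,3) (5,3)
{hpw, htw, hsw} → row (1,4) (1,4) (5,3) (5,3)
That's 7 distinct rows out of 27 strategies.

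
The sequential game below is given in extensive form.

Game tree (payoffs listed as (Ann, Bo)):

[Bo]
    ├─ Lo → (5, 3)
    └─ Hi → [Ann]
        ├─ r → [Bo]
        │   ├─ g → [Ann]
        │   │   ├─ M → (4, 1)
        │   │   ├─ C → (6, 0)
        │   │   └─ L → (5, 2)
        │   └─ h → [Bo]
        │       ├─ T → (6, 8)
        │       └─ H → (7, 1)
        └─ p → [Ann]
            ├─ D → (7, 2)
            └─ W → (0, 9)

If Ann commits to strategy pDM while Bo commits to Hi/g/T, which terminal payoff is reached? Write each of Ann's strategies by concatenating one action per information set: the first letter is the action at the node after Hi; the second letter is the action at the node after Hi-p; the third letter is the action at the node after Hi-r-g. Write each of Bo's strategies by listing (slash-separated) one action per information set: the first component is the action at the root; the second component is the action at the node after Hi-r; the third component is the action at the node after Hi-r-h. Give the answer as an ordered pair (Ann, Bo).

Trace the play path from the root:
  Bo plays Hi
  Ann plays p at [Hi]
  Ann plays D at [Hi-p]
→ terminal payoff (7, 2).
(Ann's choice at the node after Hi-r-g is never reached on this path, so it doesn't affect the outcome.)

(7, 2)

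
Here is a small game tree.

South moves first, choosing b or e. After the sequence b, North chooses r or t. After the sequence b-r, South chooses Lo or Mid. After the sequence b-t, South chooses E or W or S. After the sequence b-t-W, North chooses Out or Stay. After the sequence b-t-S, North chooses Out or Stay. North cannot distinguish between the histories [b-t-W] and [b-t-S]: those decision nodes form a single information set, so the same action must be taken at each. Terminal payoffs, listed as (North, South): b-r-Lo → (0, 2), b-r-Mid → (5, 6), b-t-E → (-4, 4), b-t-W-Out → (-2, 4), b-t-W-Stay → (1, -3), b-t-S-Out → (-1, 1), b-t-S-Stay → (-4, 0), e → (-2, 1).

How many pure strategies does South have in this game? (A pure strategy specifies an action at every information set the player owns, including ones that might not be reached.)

12

South owns the root with actions {b, e} — two choices.
South owns the node after b-r with actions {Lo, Mid} — two choices.
South owns the node after b-t with actions {E, W, S} — three choices.
A pure strategy fixes one action at each information set independently, so the count is the product 2 × 2 × 3 = 12.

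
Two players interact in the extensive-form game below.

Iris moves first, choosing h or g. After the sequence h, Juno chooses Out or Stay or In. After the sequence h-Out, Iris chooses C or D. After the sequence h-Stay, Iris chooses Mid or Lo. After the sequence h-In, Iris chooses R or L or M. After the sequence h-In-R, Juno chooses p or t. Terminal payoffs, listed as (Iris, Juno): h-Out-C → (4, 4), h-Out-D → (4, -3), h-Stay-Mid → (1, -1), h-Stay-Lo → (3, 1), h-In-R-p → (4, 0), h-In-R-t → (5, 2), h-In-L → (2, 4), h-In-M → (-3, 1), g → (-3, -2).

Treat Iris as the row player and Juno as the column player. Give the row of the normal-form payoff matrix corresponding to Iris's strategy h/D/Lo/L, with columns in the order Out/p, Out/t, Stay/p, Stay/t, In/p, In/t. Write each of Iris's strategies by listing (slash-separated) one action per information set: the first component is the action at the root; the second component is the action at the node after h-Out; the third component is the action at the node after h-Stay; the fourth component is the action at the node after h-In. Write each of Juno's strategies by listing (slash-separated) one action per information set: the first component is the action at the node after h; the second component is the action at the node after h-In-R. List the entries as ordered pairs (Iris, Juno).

(4,-3) (4,-3) (3,1) (3,1) (2,4) (2,4)

vs Out/p: Iris plays h → Juno plays Out at [h] → Iris plays D at [h-Out] → (4, -3)
vs Out/t: Iris plays h → Juno plays Out at [h] → Iris plays D at [h-Out] → (4, -3)
vs Stay/p: Iris plays h → Juno plays Stay at [h] → Iris plays Lo at [h-Stay] → (3, 1)
vs Stay/t: Iris plays h → Juno plays Stay at [h] → Iris plays Lo at [h-Stay] → (3, 1)
vs In/p: Iris plays h → Juno plays In at [h] → Iris plays L at [h-In] → (2, 4)
vs In/t: Iris plays h → Juno plays In at [h] → Iris plays L at [h-In] → (2, 4)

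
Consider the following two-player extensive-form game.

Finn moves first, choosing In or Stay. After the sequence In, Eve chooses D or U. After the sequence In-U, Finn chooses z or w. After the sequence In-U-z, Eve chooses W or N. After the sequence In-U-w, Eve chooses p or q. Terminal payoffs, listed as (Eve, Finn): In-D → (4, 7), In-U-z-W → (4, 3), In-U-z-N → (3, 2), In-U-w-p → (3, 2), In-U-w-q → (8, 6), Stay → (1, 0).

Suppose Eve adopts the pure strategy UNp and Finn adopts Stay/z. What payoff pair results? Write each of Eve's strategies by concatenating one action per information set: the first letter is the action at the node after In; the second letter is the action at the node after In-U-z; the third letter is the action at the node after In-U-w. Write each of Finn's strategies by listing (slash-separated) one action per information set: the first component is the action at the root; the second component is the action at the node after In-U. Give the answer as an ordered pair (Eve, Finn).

(1, 0)

Trace the play path from the root:
  Finn plays Stay
→ terminal payoff (1, 0).
(Eve's choice at the node after In is never reached on this path, so it doesn't affect the outcome.)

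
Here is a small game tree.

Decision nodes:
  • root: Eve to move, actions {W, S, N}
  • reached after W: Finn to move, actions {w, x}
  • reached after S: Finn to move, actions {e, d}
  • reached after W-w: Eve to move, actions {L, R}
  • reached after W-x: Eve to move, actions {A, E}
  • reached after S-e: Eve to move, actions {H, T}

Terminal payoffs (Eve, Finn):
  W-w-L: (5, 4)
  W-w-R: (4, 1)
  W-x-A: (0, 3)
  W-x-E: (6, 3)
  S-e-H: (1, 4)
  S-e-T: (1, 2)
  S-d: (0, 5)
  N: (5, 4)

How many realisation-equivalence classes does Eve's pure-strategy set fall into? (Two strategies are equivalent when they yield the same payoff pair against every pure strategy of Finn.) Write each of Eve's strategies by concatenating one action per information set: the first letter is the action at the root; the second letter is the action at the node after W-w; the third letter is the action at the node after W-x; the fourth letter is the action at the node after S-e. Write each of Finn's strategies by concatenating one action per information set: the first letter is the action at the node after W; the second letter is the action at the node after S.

Eve has 24 pure strategies: WLAH, WLAT, WLEH, WLET, WRAH, WRAT, WREH, WRET, SLAH, SLAT, SLEH, SLET, SRAH, SRAT, SREH, SRET, NLAH, NLAT, NLEH, NLET, NRAH, NRAT, NREH, NRET. Columns: we, wd, xe, xd.
{WLAH, WLAT} → row (5,4) (5,4) (0,3) (0,3)
{WLEH, WLET} → row (5,4) (5,4) (6,3) (6,3)
{WRAH, WRAT} → row (4,1) (4,1) (0,3) (0,3)
{WREH, WRET} → row (4,1) (4,1) (6,3) (6,3)
{SLAH, SLEH, SRAH, SREH} → row (1,4) (0,5) (1,4) (0,5)
{SLAT, SLET, SRAT, SRET} → row (1,2) (0,5) (1,2) (0,5)
{NLAH, NLAT, NLEH, NLET, NRAH, NRAT, NREH, NRET} → row (5,4) (5,4) (5,4) (5,4)
That's 7 distinct rows out of 24 strategies.

7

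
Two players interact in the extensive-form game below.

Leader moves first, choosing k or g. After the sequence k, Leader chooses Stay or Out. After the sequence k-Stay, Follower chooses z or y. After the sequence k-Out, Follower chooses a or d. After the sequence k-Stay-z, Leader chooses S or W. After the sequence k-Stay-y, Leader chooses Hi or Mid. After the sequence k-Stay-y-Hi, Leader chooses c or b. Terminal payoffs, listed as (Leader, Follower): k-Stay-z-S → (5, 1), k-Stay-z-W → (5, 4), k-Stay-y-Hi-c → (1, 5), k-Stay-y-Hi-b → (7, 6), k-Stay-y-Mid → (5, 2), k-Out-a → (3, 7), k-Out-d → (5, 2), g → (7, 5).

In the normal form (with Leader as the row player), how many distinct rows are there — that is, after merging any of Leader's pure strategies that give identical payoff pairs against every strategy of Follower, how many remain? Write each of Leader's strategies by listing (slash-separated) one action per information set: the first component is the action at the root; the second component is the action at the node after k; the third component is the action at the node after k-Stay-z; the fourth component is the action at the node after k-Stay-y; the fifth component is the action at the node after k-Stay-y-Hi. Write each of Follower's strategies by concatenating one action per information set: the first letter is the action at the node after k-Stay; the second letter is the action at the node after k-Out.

8

Leader has 32 pure strategies: k/Stay/S/Hi/c, k/Stay/S/Hi/b, k/Stay/S/Mid/c, k/Stay/S/Mid/b, k/Stay/W/Hi/c, k/Stay/W/Hi/b, k/Stay/W/Mid/c, k/Stay/W/Mid/b, k/Out/S/Hi/c, k/Out/S/Hi/b, k/Out/S/Mid/c, k/Out/S/Mid/b, k/Out/W/Hi/c, k/Out/W/Hi/b, k/Out/W/Mid/c, k/Out/W/Mid/b, g/Stay/S/Hi/c, g/Stay/S/Hi/b, g/Stay/S/Mid/c, g/Stay/S/Mid/b, g/Stay/W/Hi/c, g/Stay/W/Hi/b, g/Stay/W/Mid/c, g/Stay/W/Mid/b, g/Out/S/Hi/c, g/Out/S/Hi/b, g/Out/S/Mid/c, g/Out/S/Mid/b, g/Out/W/Hi/c, g/Out/W/Hi/b, g/Out/W/Mid/c, g/Out/W/Mid/b. Columns: za, zd, ya, yd.
{k/Stay/S/Hi/c} → row (5,1) (5,1) (1,5) (1,5)
{k/Stay/S/Hi/b} → row (5,1) (5,1) (7,6) (7,6)
{k/Stay/S/Mid/c, k/Stay/S/Mid/b} → row (5,1) (5,1) (5,2) (5,2)
{k/Stay/W/Hi/c} → row (5,4) (5,4) (1,5) (1,5)
{k/Stay/W/Hi/b} → row (5,4) (5,4) (7,6) (7,6)
{k/Stay/W/Mid/c, k/Stay/W/Mid/b} → row (5,4) (5,4) (5,2) (5,2)
{k/Out/S/Hi/c, k/Out/S/Hi/b, k/Out/S/Mid/c, k/Out/S/Mid/b, k/Out/W/Hi/c, k/Out/W/Hi/b, k/Out/W/Mid/c, k/Out/W/Mid/b} → row (3,7) (5,2) (3,7) (5,2)
{g/Stay/S/Hi/c, g/Stay/S/Hi/b, g/Stay/S/Mid/c, g/Stay/S/Mid/b, g/Stay/W/Hi/c, g/Stay/W/Hi/b, g/Stay/W/Mid/c, g/Stay/W/Mid/b, g/Out/S/Hi/c, g/Out/S/Hi/b, g/Out/S/Mid/c, g/Out/S/Mid/b, g/Out/W/Hi/c, g/Out/W/Hi/b, g/Out/W/Mid/c, g/Out/W/Mid/b} → row (7,5) (7,5) (7,5) (7,5)
That's 8 distinct rows out of 32 strategies.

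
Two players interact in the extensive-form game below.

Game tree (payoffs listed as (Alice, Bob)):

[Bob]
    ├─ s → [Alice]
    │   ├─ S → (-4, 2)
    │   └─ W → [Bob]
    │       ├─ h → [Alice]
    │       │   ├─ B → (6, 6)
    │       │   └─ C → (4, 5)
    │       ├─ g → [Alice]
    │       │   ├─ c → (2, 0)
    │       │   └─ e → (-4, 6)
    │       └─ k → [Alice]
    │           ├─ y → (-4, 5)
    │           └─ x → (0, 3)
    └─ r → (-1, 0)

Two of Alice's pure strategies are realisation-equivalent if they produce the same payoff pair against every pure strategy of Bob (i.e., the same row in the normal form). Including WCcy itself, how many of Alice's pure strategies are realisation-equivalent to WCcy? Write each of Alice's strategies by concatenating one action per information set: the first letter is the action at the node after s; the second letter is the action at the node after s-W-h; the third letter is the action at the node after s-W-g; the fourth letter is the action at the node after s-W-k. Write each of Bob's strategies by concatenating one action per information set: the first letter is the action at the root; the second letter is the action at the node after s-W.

Row for WCcy (columns sh, sg, sk, rh, rg, rk): (4,5) (2,0) (-4,5) (-1,0) (-1,0) (-1,0).
Every one of Alice's information sets is on the play path for some reply by Bob when Alice follows WCcy.
Changing the action at any of them therefore changes at least one column, so only WCcy itself gives this row.

1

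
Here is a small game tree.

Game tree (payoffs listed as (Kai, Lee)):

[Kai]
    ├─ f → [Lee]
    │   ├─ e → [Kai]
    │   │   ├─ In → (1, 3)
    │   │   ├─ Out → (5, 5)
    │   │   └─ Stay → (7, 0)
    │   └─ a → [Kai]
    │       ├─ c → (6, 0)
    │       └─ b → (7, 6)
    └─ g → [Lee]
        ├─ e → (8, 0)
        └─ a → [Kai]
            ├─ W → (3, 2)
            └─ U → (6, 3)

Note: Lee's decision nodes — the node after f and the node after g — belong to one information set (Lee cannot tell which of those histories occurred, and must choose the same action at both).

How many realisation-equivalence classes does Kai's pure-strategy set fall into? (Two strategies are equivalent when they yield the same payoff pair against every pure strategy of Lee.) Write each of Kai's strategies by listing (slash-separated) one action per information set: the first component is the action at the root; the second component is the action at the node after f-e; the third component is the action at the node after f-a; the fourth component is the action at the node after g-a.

8

Kai has 24 pure strategies: f/In/c/W, f/In/c/U, f/In/b/W, f/In/b/U, f/Out/c/W, f/Out/c/U, f/Out/b/W, f/Out/b/U, f/Stay/c/W, f/Stay/c/U, f/Stay/b/W, f/Stay/b/U, g/In/c/W, g/In/c/U, g/In/b/W, g/In/b/U, g/Out/c/W, g/Out/c/U, g/Out/b/W, g/Out/b/U, g/Stay/c/W, g/Stay/c/U, g/Stay/b/W, g/Stay/b/U. Columns: e, a.
{f/In/c/W, f/In/c/U} → row (1,3) (6,0)
{f/In/b/W, f/In/b/U} → row (1,3) (7,6)
{f/Out/c/W, f/Out/c/U} → row (5,5) (6,0)
{f/Out/b/W, f/Out/b/U} → row (5,5) (7,6)
{f/Stay/c/W, f/Stay/c/U} → row (7,0) (6,0)
{f/Stay/b/W, f/Stay/b/U} → row (7,0) (7,6)
{g/In/c/W, g/In/b/W, g/Out/c/W, g/Out/b/W, g/Stay/c/W, g/Stay/b/W} → row (8,0) (3,2)
{g/In/c/U, g/In/b/U, g/Out/c/U, g/Out/b/U, g/Stay/c/U, g/Stay/b/U} → row (8,0) (6,3)
That's 8 distinct rows out of 24 strategies.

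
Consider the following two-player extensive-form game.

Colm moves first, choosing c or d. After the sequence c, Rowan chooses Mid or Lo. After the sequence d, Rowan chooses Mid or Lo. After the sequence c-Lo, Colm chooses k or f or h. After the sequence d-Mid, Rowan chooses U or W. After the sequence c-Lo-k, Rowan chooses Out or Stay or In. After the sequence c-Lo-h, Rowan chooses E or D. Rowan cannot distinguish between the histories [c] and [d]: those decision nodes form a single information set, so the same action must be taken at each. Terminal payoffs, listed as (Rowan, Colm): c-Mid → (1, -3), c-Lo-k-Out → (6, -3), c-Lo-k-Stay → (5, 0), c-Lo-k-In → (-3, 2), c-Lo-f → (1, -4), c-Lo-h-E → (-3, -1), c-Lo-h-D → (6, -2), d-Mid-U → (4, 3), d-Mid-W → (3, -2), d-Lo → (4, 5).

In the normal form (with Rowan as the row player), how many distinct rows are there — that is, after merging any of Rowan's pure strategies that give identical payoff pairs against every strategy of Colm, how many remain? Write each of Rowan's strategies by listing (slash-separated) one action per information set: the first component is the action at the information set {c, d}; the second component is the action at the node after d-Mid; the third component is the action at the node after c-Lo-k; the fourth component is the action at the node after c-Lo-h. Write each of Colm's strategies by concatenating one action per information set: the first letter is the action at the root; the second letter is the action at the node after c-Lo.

8

Rowan has 24 pure strategies: Mid/U/Out/E, Mid/U/Out/D, Mid/U/Stay/E, Mid/U/Stay/D, Mid/U/In/E, Mid/U/In/D, Mid/W/Out/E, Mid/W/Out/D, Mid/W/Stay/E, Mid/W/Stay/D, Mid/W/In/E, Mid/W/In/D, Lo/U/Out/E, Lo/U/Out/D, Lo/U/Stay/E, Lo/U/Stay/D, Lo/U/In/E, Lo/U/In/D, Lo/W/Out/E, Lo/W/Out/D, Lo/W/Stay/E, Lo/W/Stay/D, Lo/W/In/E, Lo/W/In/D. Columns: ck, cf, ch, dk, df, dh.
{Mid/U/Out/E, Mid/U/Out/D, Mid/U/Stay/E, Mid/U/Stay/D, Mid/U/In/E, Mid/U/In/D} → row (1,-3) (1,-3) (1,-3) (4,3) (4,3) (4,3)
{Mid/W/Out/E, Mid/W/Out/D, Mid/W/Stay/E, Mid/W/Stay/D, Mid/W/In/E, Mid/W/In/D} → row (1,-3) (1,-3) (1,-3) (3,-2) (3,-2) (3,-2)
{Lo/U/Out/E, Lo/W/Out/E} → row (6,-3) (1,-4) (-3,-1) (4,5) (4,5) (4,5)
{Lo/U/Out/D, Lo/W/Out/D} → row (6,-3) (1,-4) (6,-2) (4,5) (4,5) (4,5)
{Lo/U/Stay/E, Lo/W/Stay/E} → row (5,0) (1,-4) (-3,-1) (4,5) (4,5) (4,5)
{Lo/U/Stay/D, Lo/W/Stay/D} → row (5,0) (1,-4) (6,-2) (4,5) (4,5) (4,5)
{Lo/U/In/E, Lo/W/In/E} → row (-3,2) (1,-4) (-3,-1) (4,5) (4,5) (4,5)
{Lo/U/In/D, Lo/W/In/D} → row (-3,2) (1,-4) (6,-2) (4,5) (4,5) (4,5)
That's 8 distinct rows out of 24 strategies.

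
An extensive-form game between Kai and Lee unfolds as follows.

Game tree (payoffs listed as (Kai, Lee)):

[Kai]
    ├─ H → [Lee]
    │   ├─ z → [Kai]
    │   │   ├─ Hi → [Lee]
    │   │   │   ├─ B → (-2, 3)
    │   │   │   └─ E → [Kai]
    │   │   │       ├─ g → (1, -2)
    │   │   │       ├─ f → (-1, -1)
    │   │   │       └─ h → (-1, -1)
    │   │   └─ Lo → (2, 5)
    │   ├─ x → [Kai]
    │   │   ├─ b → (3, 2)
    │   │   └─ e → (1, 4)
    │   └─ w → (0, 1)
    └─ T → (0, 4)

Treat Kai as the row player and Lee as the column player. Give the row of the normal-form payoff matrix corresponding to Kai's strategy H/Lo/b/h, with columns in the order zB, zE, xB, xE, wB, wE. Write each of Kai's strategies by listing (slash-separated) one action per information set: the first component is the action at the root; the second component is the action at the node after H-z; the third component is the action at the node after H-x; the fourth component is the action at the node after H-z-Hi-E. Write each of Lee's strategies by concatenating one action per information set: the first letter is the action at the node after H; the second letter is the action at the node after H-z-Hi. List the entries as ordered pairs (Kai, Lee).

(2,5) (2,5) (3,2) (3,2) (0,1) (0,1)

vs zB: Kai plays H → Lee plays z at [H] → Kai plays Lo at [H-z] → (2, 5)
vs zE: Kai plays H → Lee plays z at [H] → Kai plays Lo at [H-z] → (2, 5)
vs xB: Kai plays H → Lee plays x at [H] → Kai plays b at [H-x] → (3, 2)
vs xE: Kai plays H → Lee plays x at [H] → Kai plays b at [H-x] → (3, 2)
vs wB: Kai plays H → Lee plays w at [H] → (0, 1)
vs wE: Kai plays H → Lee plays w at [H] → (0, 1)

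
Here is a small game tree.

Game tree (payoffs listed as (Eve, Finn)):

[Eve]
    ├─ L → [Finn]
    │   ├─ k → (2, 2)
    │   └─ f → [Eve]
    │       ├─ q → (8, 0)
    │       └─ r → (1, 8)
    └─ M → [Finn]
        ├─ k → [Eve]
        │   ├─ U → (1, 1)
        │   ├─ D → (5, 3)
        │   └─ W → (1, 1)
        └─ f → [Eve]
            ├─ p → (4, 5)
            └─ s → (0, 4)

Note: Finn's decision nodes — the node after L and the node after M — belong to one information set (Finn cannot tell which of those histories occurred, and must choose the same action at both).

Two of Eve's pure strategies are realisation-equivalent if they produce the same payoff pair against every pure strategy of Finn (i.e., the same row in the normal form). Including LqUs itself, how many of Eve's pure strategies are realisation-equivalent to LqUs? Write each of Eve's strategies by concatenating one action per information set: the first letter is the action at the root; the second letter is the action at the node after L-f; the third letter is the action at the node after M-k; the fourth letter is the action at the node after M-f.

Row for LqUs (columns k, f): (2,2) (8,0).
Under LqUs, Eve's choice at the node after M-k and at the node after M-f can never be reached regardless of what Finn does, so varying those choices leaves every outcome unchanged.
Holding the reachable choices fixed and varying the unreachable ones freely already gives 3 × 2 = 6 equivalent strategies.
No other strategy reproduces this row, so those 6 are the full class: LqUp, LqUs, LqDp, LqDs, LqWp, LqWs.

6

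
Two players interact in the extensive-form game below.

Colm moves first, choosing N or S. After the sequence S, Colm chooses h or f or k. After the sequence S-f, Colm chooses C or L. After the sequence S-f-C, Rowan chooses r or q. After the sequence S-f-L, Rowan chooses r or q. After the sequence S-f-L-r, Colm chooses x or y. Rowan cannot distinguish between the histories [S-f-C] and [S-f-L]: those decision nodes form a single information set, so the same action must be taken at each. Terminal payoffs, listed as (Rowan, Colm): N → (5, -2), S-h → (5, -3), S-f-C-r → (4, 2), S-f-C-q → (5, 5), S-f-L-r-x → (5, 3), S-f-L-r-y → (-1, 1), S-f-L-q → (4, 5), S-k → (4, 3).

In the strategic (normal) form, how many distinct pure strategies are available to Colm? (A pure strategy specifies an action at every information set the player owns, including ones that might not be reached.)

Colm owns the root with actions {N, S} — two choices.
Colm owns the node after S with actions {h, f, k} — three choices.
Colm owns the node after S-f with actions {C, L} — two choices.
Colm owns the node after S-f-L-r with actions {x, y} — two choices.
A pure strategy fixes one action at each information set independently, so the count is the product 2 × 3 × 2 × 2 = 24.
(For reference, Rowan has 2 pure strategies, giving a 24×2 normal-form matrix.)

24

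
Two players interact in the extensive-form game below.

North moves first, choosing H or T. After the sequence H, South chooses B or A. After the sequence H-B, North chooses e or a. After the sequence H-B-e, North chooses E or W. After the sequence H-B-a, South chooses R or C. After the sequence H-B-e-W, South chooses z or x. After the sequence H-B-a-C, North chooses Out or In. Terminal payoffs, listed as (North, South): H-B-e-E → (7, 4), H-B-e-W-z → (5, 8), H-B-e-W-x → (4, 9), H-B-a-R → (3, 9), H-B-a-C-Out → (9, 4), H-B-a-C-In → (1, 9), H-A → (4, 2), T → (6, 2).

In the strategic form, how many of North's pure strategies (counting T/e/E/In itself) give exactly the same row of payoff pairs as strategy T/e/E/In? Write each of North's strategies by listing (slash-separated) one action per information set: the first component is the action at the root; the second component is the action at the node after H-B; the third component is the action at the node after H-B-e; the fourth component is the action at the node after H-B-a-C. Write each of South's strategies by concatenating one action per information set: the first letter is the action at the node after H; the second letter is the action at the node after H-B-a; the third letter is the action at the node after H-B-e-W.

8

Row for T/e/E/In (columns BRz, BRx, BCz, BCx, ARz, ARx, ACz, ACx): (6,2) (6,2) (6,2) (6,2) (6,2) (6,2) (6,2) (6,2).
Under T/e/E/In, North's choice at the node after H-B and at the node after H-B-e and at the node after H-B-a-C can never be reached regardless of what South does, so varying those choices leaves every outcome unchanged.
Holding the reachable choices fixed and varying the unreachable ones freely already gives 2 × 2 × 2 = 8 equivalent strategies.
No other strategy reproduces this row, so those 8 are the full class: T/e/E/Out, T/e/E/In, T/e/W/Out, T/e/W/In, T/a/E/Out, T/a/E/In, T/a/W/Out, T/a/W/In.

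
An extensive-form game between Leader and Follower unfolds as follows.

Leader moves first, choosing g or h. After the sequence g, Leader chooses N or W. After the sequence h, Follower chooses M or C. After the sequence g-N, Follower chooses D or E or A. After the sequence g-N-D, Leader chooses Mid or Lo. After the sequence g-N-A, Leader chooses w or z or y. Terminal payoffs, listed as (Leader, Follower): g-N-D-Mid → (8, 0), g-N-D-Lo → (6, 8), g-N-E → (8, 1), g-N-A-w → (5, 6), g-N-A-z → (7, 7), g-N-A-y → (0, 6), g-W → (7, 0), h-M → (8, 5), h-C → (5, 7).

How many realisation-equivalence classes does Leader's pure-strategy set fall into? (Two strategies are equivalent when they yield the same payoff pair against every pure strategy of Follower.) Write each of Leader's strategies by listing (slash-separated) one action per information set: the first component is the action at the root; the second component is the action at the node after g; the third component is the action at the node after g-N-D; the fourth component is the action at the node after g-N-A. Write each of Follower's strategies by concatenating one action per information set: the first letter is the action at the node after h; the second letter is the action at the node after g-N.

Leader has 24 pure strategies: g/N/Mid/w, g/N/Mid/z, g/N/Mid/y, g/N/Lo/w, g/N/Lo/z, g/N/Lo/y, g/W/Mid/w, g/W/Mid/z, g/W/Mid/y, g/W/Lo/w, g/W/Lo/z, g/W/Lo/y, h/N/Mid/w, h/N/Mid/z, h/N/Mid/y, h/N/Lo/w, h/N/Lo/z, h/N/Lo/y, h/W/Mid/w, h/W/Mid/z, h/W/Mid/y, h/W/Lo/w, h/W/Lo/z, h/W/Lo/y. Columns: MD, ME, MA, CD, CE, CA.
{g/N/Mid/w} → row (8,0) (8,1) (5,6) (8,0) (8,1) (5,6)
{g/N/Mid/z} → row (8,0) (8,1) (7,7) (8,0) (8,1) (7,7)
{g/N/Mid/y} → row (8,0) (8,1) (0,6) (8,0) (8,1) (0,6)
{g/N/Lo/w} → row (6,8) (8,1) (5,6) (6,8) (8,1) (5,6)
{g/N/Lo/z} → row (6,8) (8,1) (7,7) (6,8) (8,1) (7,7)
{g/N/Lo/y} → row (6,8) (8,1) (0,6) (6,8) (8,1) (0,6)
{g/W/Mid/w, g/W/Mid/z, g/W/Mid/y, g/W/Lo/w, g/W/Lo/z, g/W/Lo/y} → row (7,0) (7,0) (7,0) (7,0) (7,0) (7,0)
{h/N/Mid/w, h/N/Mid/z, h/N/Mid/y, h/N/Lo/w, h/N/Lo/z, h/N/Lo/y, h/W/Mid/w, h/W/Mid/z, h/W/Mid/y, h/W/Lo/w, h/W/Lo/z, h/W/Lo/y} → row (8,5) (8,5) (8,5) (5,7) (5,7) (5,7)
That's 8 distinct rows out of 24 strategies.

8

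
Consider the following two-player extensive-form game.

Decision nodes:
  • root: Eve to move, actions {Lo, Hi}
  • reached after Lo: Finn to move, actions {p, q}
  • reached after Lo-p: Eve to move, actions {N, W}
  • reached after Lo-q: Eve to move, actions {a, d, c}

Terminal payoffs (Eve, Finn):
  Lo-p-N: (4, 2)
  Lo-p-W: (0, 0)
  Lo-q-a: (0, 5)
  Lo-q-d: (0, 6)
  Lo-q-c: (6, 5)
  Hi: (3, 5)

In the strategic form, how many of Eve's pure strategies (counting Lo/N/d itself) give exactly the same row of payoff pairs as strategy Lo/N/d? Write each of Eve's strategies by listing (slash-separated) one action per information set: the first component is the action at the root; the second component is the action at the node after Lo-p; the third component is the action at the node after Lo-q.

Row for Lo/N/d (columns p, q): (4,2) (0,6).
Every one of Eve's information sets is on the play path for some reply by Finn when Eve follows Lo/N/d.
Changing the action at any of them therefore changes at least one column, so only Lo/N/d itself gives this row.

1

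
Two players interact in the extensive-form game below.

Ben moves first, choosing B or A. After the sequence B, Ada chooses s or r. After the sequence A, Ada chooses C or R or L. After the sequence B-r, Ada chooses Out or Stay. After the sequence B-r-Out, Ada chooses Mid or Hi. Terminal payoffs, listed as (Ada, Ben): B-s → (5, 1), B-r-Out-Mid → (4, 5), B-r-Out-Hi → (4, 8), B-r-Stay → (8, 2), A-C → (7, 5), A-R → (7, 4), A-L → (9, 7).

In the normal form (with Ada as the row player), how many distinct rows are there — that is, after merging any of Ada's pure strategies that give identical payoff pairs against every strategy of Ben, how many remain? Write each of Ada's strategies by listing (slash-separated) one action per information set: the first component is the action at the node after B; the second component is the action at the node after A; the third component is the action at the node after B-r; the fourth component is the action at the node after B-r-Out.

Ada has 24 pure strategies: s/C/Out/Mid, s/C/Out/Hi, s/C/Stay/Mid, s/C/Stay/Hi, s/R/Out/Mid, s/R/Out/Hi, s/R/Stay/Mid, s/R/Stay/Hi, s/L/Out/Mid, s/L/Out/Hi, s/L/Stay/Mid, s/L/Stay/Hi, r/C/Out/Mid, r/C/Out/Hi, r/C/Stay/Mid, r/C/Stay/Hi, r/R/Out/Mid, r/R/Out/Hi, r/R/Stay/Mid, r/R/Stay/Hi, r/L/Out/Mid, r/L/Out/Hi, r/L/Stay/Mid, r/L/Stay/Hi. Columns: B, A.
{s/C/Out/Mid, s/C/Out/Hi, s/C/Stay/Mid, s/C/Stay/Hi} → row (5,1) (7,5)
{s/R/Out/Mid, s/R/Out/Hi, s/R/Stay/Mid, s/R/Stay/Hi} → row (5,1) (7,4)
{s/L/Out/Mid, s/L/Out/Hi, s/L/Stay/Mid, s/L/Stay/Hi} → row (5,1) (9,7)
{r/C/Out/Mid} → row (4,5) (7,5)
{r/C/Out/Hi} → row (4,8) (7,5)
{r/C/Stay/Mid, r/C/Stay/Hi} → row (8,2) (7,5)
{r/R/Out/Mid} → row (4,5) (7,4)
{r/R/Out/Hi} → row (4,8) (7,4)
{r/R/Stay/Mid, r/R/Stay/Hi} → row (8,2) (7,4)
{r/L/Out/Mid} → row (4,5) (9,7)
{r/L/Out/Hi} → row (4,8) (9,7)
{r/L/Stay/Mid, r/L/Stay/Hi} → row (8,2) (9,7)
That's 12 distinct rows out of 24 strategies.

12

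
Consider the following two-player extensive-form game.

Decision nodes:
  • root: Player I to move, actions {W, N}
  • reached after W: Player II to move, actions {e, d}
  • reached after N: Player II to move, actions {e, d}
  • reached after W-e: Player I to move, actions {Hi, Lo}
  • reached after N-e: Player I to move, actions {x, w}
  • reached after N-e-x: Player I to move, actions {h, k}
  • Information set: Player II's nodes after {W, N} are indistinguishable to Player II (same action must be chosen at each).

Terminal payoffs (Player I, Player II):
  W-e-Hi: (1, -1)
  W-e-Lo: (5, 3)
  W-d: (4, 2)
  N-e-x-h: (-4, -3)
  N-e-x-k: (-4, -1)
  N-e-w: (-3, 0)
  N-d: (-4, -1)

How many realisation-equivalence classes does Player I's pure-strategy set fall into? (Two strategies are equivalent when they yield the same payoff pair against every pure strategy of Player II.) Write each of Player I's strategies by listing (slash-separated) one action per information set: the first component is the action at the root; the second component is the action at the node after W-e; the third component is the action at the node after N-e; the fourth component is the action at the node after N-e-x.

Player I has 16 pure strategies: W/Hi/x/h, W/Hi/x/k, W/Hi/w/h, W/Hi/w/k, W/Lo/x/h, W/Lo/x/k, W/Lo/w/h, W/Lo/w/k, N/Hi/x/h, N/Hi/x/k, N/Hi/w/h, N/Hi/w/k, N/Lo/x/h, N/Lo/x/k, N/Lo/w/h, N/Lo/w/k. Columns: e, d.
{W/Hi/x/h, W/Hi/x/k, W/Hi/w/h, W/Hi/w/k} → row (1,-1) (4,2)
{W/Lo/x/h, W/Lo/x/k, W/Lo/w/h, W/Lo/w/k} → row (5,3) (4,2)
{N/Hi/x/h, N/Lo/x/h} → row (-4,-3) (-4,-1)
{N/Hi/x/k, N/Lo/x/k} → row (-4,-1) (-4,-1)
{N/Hi/w/h, N/Hi/w/k, N/Lo/w/h, N/Lo/w/k} → row (-3,0) (-4,-1)
That's 5 distinct rows out of 16 strategies.

5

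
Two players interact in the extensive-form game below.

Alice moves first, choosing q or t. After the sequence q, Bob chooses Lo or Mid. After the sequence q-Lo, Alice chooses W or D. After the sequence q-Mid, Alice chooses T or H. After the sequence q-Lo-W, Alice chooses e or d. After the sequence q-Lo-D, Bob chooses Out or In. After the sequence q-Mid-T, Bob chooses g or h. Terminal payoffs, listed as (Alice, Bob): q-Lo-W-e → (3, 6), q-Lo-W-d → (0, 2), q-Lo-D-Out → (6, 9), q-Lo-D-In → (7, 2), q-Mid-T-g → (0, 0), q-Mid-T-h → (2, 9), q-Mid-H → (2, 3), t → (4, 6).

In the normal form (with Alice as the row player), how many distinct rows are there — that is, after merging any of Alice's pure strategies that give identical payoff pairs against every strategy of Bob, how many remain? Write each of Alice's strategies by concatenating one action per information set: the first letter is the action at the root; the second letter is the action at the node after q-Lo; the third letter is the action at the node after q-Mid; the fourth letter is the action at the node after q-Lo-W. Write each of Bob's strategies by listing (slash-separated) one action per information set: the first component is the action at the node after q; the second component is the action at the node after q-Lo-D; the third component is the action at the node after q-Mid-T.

Alice has 16 pure strategies: qWTe, qWTd, qWHe, qWHd, qDTe, qDTd, qDHe, qDHd, tWTe, tWTd, tWHe, tWHd, tDTe, tDTd, tDHe, tDHd. Columns: Lo/Out/g, Lo/Out/h, Lo/In/g, Lo/In/h, Mid/Out/g, Mid/Out/h, Mid/In/g, Mid/In/h.
{qWTe} → row (3,6) (3,6) (3,6) (3,6) (0,0) (2,9) (0,0) (2,9)
{qWTd} → row (0,2) (0,2) (0,2) (0,2) (0,0) (2,9) (0,0) (2,9)
{qWHe} → row (3,6) (3,6) (3,6) (3,6) (2,3) (2,3) (2,3) (2,3)
{qWHd} → row (0,2) (0,2) (0,2) (0,2) (2,3) (2,3) (2,3) (2,3)
{qDTe, qDTd} → row (6,9) (6,9) (7,2) (7,2) (0,0) (2,9) (0,0) (2,9)
{qDHe, qDHd} → row (6,9) (6,9) (7,2) (7,2) (2,3) (2,3) (2,3) (2,3)
{tWTe, tWTd, tWHe, tWHd, tDTe, tDTd, tDHe, tDHd} → row (4,6) (4,6) (4,6) (4,6) (4,6) (4,6) (4,6) (4,6)
That's 7 distinct rows out of 16 strategies.

7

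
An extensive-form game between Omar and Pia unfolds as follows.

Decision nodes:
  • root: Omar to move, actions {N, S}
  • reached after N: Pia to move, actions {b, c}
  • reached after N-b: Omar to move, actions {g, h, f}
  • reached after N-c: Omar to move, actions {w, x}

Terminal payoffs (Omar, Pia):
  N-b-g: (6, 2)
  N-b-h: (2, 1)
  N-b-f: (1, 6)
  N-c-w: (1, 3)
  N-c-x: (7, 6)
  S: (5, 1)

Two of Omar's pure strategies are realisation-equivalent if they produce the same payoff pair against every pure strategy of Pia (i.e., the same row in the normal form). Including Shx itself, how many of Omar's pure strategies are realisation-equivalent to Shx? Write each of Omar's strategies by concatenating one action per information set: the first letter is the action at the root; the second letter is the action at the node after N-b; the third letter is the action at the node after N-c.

6

Row for Shx (columns b, c): (5,1) (5,1).
Under Shx, Omar's choice at the node after N-b and at the node after N-c can never be reached regardless of what Pia does, so varying those choices leaves every outcome unchanged.
Holding the reachable choices fixed and varying the unreachable ones freely already gives 3 × 2 = 6 equivalent strategies.
No other strategy reproduces this row, so those 6 are the full class: Sgw, Sgx, Shw, Shx, Sfw, Sfx.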